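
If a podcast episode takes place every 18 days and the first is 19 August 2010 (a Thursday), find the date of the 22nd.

1 September 2011

The 22nd occurrence is 21 intervals after the first: 21 × 18 = 378 days after 19 August 2010.
August has 31 days — 12 days to the end of August leaves 366.
September has 30 days (336 left).
October has 31 days (305 left).
November has 30 days (275 left).
December has 31 days (244 left).
January has 31 days (213 left).
February has 28 days (185 left).
March has 31 days (154 left).
April has 30 days (124 left).
May has 31 days (93 left).
June has 30 days (63 left).
July has 31 days (32 left).
August has 31 days (1 left).
1 day into September → 1 September 2011.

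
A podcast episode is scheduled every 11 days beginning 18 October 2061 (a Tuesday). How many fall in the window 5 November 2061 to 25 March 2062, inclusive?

Occurrences land 11·i days after 18 October 2061 for i = 0, 1, 2, …
5 November 2061 is 18 days after the start; 18 ÷ 11 = 1 remainder 7; since the remainder is 7, round up to i = 2. First occurrence in the window: #3 on 9 November 2061 (2×11 = 22 days in).
25 March 2062 is 158 days after the start; 158 ÷ 11 = 14 remainder 4. Last occurrence in the window: #15 on 21 March 2062.
Occurrences #3 through #15: 13 in total.

13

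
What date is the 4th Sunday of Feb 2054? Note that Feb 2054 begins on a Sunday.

Feb 2054 begins on a Sunday, so the first Sunday is Feb 1.
The 4th Sunday is 3 weeks later: 1 + 21 = 22.

Feb 22, 2054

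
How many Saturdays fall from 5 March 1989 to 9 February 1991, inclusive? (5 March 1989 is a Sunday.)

101

5 March 1989 is a Sunday; the first Saturday on or after it is 11 March 1989 (6 days later).
From 11 March 1989 to 9 February 1991: 295 + 365 + 40 = 700 days (rest of 1989, 1990, to 9 February 1991 in 1991).
700 ÷ 7 = 100 full weeks with remainder 0, so 100 more Saturdays after the first → 101.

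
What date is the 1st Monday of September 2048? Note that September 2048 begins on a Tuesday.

September 7, 2048

September 2048 begins on a Tuesday, so the first Monday is September 7 (6 days later).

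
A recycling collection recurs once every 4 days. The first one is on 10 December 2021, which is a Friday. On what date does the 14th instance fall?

The 14th occurrence is 13 intervals after the first: 13 × 4 = 52 days after 10 December 2021.
December has 31 days — 21 days to the end of December leaves 31.
31 days into January → 31 January 2022.

31 January 2022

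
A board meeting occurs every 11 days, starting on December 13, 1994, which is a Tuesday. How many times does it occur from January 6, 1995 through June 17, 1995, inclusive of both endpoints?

14

Occurrences land 11·i days after December 13, 1994 for i = 0, 1, 2, …
January 6, 1995 is 24 days after the start; 24 ÷ 11 = 2 remainder 2; since the remainder is 2, round up to i = 3. First occurrence in the window: #4 on January 15, 1995 (3×11 = 33 days in).
June 17, 1995 is 186 days after the start; 186 ÷ 11 = 16 remainder 10. Last occurrence in the window: #17 on June 7, 1995.
Occurrences #4 through #17: 14 in total.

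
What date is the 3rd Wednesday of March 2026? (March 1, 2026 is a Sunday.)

March 18, 2026

March 2026 begins on a Sunday, so the first Wednesday is March 4 (3 days later).
The 3rd Wednesday is 2 weeks later: 4 + 14 = 18.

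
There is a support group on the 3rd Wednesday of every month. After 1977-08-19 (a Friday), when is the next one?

1977-09-21

August 1977 starts on a Monday; its first Wednesday is the 3rd, so the 3rd Wednesday is the 17th — 1977-08-17.
That is not after 1977-08-19, so look at September 1977.
September 1977 starts on a Thursday; its first Wednesday is the 7th, so the 3rd Wednesday is the 21st — 1977-09-21.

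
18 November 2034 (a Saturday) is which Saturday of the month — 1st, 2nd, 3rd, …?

Day 18 falls in week ⌈18/7⌉ of the month.
Days 1–7 hold the 1st Saturday, 8–14 the 2nd, 15–21 the 3rd, 22–28 the 4th, 29–31 the 5th.
18 is in the range for the 3rd.

3rd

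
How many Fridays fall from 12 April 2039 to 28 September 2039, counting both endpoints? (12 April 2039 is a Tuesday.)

12 April 2039 is a Tuesday; the first Friday on or after it is 15 April 2039 (3 days later).
From 15 April 2039 to 28 September 2039: 15 + 31 + 30 + 31 + 31 + 28 = 166 days (rest of April, May, June, July, August, September).
166 ÷ 7 = 23 full weeks with remainder 5, so 23 more Fridays after the first → 24.

24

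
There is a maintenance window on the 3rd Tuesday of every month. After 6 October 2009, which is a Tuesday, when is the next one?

October 2009 starts on a Thursday; its first Tuesday is the 6th, so the 3rd Tuesday is the 20th — 20 October 2009.
20 October 2009 is after 6 October 2009, so that is the next one.

20 October 2009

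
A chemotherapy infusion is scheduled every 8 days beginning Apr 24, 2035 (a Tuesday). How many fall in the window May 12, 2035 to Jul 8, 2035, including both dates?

Occurrences land 8·i days after Apr 24, 2035 for i = 0, 1, 2, …
May 12, 2035 is 18 days after the start; 18 ÷ 8 = 2 remainder 2; since the remainder is 2, round up to i = 3. First occurrence in the window: #4 on May 18, 2035 (3×8 = 24 days in).
Jul 8, 2035 is 75 days after the start; 75 ÷ 8 = 9 remainder 3. Last occurrence in the window: #10 on Jul 5, 2035.
Occurrences #4 through #10: 7 in total.

7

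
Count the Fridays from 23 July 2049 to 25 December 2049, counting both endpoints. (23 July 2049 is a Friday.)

23 July 2049 is a Friday; the first Friday on or after it is 23 July 2049.
From 23 July 2049 to 25 December 2049: 8 + 31 + 30 + 31 + 30 + 25 = 155 days (rest of July, August, September, October, November, December).
155 ÷ 7 = 22 full weeks with remainder 1, so 22 more Fridays after the first → 23.

23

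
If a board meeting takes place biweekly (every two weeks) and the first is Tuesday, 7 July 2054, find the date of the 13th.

The 13th occurrence is 12 intervals after the first: 12 × 14 = 168 days after 7 July 2054.
July has 31 days — 24 days to the end of July leaves 144.
August has 31 days (113 left).
September has 30 days (83 left).
October has 31 days (52 left).
November has 30 days (22 left).
22 days into December → 22 December 2054.

22 December 2054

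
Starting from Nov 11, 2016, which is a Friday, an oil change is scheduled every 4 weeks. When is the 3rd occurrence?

The 3rd occurrence is 2 intervals after the first: 2 × 28 = 56 days after Nov 11, 2016.
Nov has 30 days — 19 days to the end of Nov leaves 37.
Dec has 31 days (6 left).
6 days into Jan → Jan 6, 2017.

Jan 6, 2017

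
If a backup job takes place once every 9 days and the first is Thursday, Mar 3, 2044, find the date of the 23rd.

The 23rd occurrence is 22 intervals after the first: 22 × 9 = 198 days after Mar 3, 2044.
Mar has 31 days — 28 days to the end of Mar leaves 170.
Apr has 30 days (140 left).
May has 31 days (109 left).
Jun has 30 days (79 left).
Jul has 31 days (48 left).
Aug has 31 days (17 left).
17 days into Sep → Sep 17, 2044.

Sep 17, 2044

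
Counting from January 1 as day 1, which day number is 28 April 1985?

118

Days in months before April: 31 + 28 + 31 = 90.
Plus 28 days into April → day 118.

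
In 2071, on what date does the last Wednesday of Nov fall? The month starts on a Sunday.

Nov 25, 2071

Nov 2071 begins on a Sunday, so the first Wednesday is Nov 4 (3 days later).
Nov 2071 has 30 days. Adding weeks: 4, 11, 18, 25 — the last one ≤ 30 is the 25th.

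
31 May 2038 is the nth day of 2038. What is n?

Days in months before May: 31 + 28 + 31 + 30 = 120.
Plus 31 days into May → day 151.

151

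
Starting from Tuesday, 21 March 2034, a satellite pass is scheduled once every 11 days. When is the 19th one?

The 19th occurrence is 18 intervals after the first: 18 × 11 = 198 days after 21 March 2034.
March has 31 days — 10 days to the end of March leaves 188.
April has 30 days (158 left).
May has 31 days (127 left).
June has 30 days (97 left).
July has 31 days (66 left).
August has 31 days (35 left).
September has 30 days (5 left).
5 days into October → 5 October 2034.

5 October 2034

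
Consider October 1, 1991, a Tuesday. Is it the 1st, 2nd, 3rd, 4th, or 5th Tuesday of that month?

Day 1 falls in week ⌈1/7⌉ of the month.
Days 1–7 hold the 1st Tuesday, 8–14 the 2nd, 15–21 the 3rd, 22–28 the 4th, 29–31 the 5th.
1 is in the range for the 1st.

1st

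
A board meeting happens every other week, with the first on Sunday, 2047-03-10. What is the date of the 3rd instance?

2047-04-07

The 3rd occurrence is 2 intervals after the first: 2 × 14 = 28 days after 2047-03-10.
March has 31 days — 21 days to the end of March leaves 7.
7 days into April → 2047-04-07.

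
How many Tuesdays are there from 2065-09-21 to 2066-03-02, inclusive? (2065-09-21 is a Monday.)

24

2065-09-21 is a Monday; the first Tuesday on or after it is 2065-09-22 (1 day later).
From 2065-09-22 to 2066-03-02: 8 + 31 + 30 + 31 + 31 + 28 + 2 = 161 days (rest of September, October, November, December, January, February, March).
161 ÷ 7 = 23 full weeks with remainder 0, so 23 more Tuesdays after the first → 24.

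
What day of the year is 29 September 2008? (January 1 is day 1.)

273

Days in months before September: 31 + 29 + 31 + 30 + 31 + 30 + 31 + 31 = 244.
Plus 29 days into September → day 273.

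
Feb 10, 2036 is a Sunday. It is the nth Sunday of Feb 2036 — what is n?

Day 10 falls in week ⌈10/7⌉ of the month.
Days 1–7 hold the 1st Sunday, 8–14 the 2nd, 15–21 the 3rd, 22–28 the 4th, 29–31 the 5th.
10 is in the range for the 2nd.

2nd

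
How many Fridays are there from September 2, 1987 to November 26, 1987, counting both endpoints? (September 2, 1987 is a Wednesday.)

12

September 2, 1987 is a Wednesday; the first Friday on or after it is September 4, 1987 (2 days later).
From September 4, 1987 to November 26, 1987: 26 + 31 + 26 = 83 days (rest of September, October, November).
83 ÷ 7 = 11 full weeks with remainder 6, so 11 more Fridays after the first → 12.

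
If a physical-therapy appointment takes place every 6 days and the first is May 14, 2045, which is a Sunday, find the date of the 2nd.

May 20, 2045

The 2nd occurrence is 1 interval after the first: 1 × 6 = 6 days after May 14, 2045.
6 days later is May 20, 2045.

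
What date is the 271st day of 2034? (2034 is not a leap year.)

January has 31 days (271 − 31 = 240 remain).
February has 28 days (240 − 28 = 212 remain).
March has 31 days (212 − 31 = 181 remain).
April has 30 days (181 − 30 = 151 remain).
May has 31 days (151 − 31 = 120 remain).
June has 30 days (120 − 30 = 90 remain).
July has 31 days (90 − 31 = 59 remain).
August has 31 days (59 − 31 = 28 remain).
28 into September → September 28.

September 28, 2034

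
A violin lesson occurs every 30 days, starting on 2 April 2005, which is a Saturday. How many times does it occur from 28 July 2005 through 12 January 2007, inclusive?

Occurrences land 30·i days after 2 April 2005 for i = 0, 1, 2, …
28 July 2005 is 117 days after the start; 117 ÷ 30 = 3 remainder 27; since the remainder is 27, round up to i = 4. First occurrence in the window: #5 on 31 July 2005 (4×30 = 120 days in).
12 January 2007 is 650 days after the start; 650 ÷ 30 = 21 remainder 20. Last occurrence in the window: #22 on 23 December 2006.
Occurrences #5 through #22: 18 in total.

18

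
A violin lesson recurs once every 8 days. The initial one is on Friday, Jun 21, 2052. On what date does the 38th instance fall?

Apr 13, 2053

The 38th occurrence is 37 intervals after the first: 37 × 8 = 296 days after Jun 21, 2052.
Jun has 30 days — 9 days to the end of Jun leaves 287.
Jul has 31 days (256 left).
Aug has 31 days (225 left).
Sep has 30 days (195 left).
Oct has 31 days (164 left).
Nov has 30 days (134 left).
Dec has 31 days (103 left).
Jan has 31 days (72 left).
Feb has 28 days (44 left).
Mar has 31 days (13 left).
13 days into Apr → Apr 13, 2053.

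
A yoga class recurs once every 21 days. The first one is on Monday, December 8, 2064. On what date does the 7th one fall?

April 13, 2065

The 7th occurrence is 6 intervals after the first: 6 × 21 = 126 days after December 8, 2064.
December has 31 days — 23 days to the end of December leaves 103.
January has 31 days (72 left).
February has 28 days (44 left).
March has 31 days (13 left).
13 days into April → April 13, 2065.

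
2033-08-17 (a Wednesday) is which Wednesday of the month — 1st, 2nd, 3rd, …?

3rd

Day 17 falls in week ⌈17/7⌉ of the month.
Days 1–7 hold the 1st Wednesday, 8–14 the 2nd, 15–21 the 3rd, 22–28 the 4th, 29–31 the 5th.
17 is in the range for the 3rd.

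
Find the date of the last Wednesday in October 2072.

26 October 2072

The first Wednesday of October 2072 is October 5.
October 2072 has 31 days. Adding weeks: 5, 12, 19, 26 — the last one ≤ 31 is the 26th.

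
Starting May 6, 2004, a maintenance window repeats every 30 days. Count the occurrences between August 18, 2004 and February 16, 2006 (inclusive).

18

Occurrences land 30·i days after May 6, 2004 for i = 0, 1, 2, …
August 18, 2004 is 104 days after the start; 104 ÷ 30 = 3 remainder 14; since the remainder is 14, round up to i = 4. First occurrence in the window: #5 on September 3, 2004 (4×30 = 120 days in).
February 16, 2006 is 651 days after the start; 651 ÷ 30 = 21 remainder 21. Last occurrence in the window: #22 on January 26, 2006.
Occurrences #5 through #22: 18 in total.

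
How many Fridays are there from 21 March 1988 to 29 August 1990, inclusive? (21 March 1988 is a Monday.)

127

21 March 1988 is a Monday; the first Friday on or after it is 25 March 1988 (4 days later).
From 25 March 1988 to 29 August 1990: 281 + 365 + 241 = 887 days (rest of 1988, 1989, to 29 August 1990 in 1990).
887 ÷ 7 = 126 full weeks with remainder 5, so 126 more Fridays after the first → 127.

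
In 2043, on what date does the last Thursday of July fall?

July 2043 begins on a Wednesday, so the first Thursday is July 2 (1 day later).
July 2043 has 31 days. Adding weeks: 2, 9, 16, 23, 30 — the last one ≤ 31 is the 30th.

July 30, 2043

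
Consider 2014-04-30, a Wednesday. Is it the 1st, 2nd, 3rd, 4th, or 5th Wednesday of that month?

Day 30 falls in week ⌈30/7⌉ of the month.
Days 1–7 hold the 1st Wednesday, 8–14 the 2nd, 15–21 the 3rd, 22–28 the 4th, 29–31 the 5th.
30 is in the range for the 5th.

5th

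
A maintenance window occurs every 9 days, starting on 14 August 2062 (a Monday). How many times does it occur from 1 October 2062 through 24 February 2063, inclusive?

16

Occurrences land 9·i days after 14 August 2062 for i = 0, 1, 2, …
1 October 2062 is 48 days after the start; 48 ÷ 9 = 5 remainder 3; since the remainder is 3, round up to i = 6. First occurrence in the window: #7 on 7 October 2062 (6×9 = 54 days in).
24 February 2063 is 194 days after the start; 194 ÷ 9 = 21 remainder 5. Last occurrence in the window: #22 on 19 February 2063.
Occurrences #7 through #22: 16 in total.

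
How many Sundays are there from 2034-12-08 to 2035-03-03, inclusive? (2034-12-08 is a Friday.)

12

2034-12-08 is a Friday; the first Sunday on or after it is 2034-12-10 (2 days later).
From 2034-12-10 to 2035-03-03: 21 + 31 + 28 + 3 = 83 days (rest of December, January, February, March).
83 ÷ 7 = 11 full weeks with remainder 6, so 11 more Sundays after the first → 12.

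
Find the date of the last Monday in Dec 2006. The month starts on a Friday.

Dec 2006 begins on a Friday, so the first Monday is Dec 4 (3 days later).
Dec 2006 has 31 days. Adding weeks: 4, 11, 18, 25 — the last one ≤ 31 is the 25th.

Dec 25, 2006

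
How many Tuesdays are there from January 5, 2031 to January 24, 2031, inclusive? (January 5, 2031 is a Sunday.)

3

January 5, 2031 is a Sunday; the first Tuesday on or after it is January 7, 2031 (2 days later).
From January 7, 2031 to January 24, 2031 is 24 − 7 = 17 days.
17 ÷ 7 = 2 full weeks with remainder 3, so 2 more Tuesdays after the first → 3.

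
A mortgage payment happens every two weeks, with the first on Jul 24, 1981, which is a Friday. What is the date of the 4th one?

Sep 4, 1981

The 4th occurrence is 3 intervals after the first: 3 × 14 = 42 days after Jul 24, 1981.
Jul has 31 days — 7 days to the end of Jul leaves 35.
Aug has 31 days (4 left).
4 days into Sep → Sep 4, 1981.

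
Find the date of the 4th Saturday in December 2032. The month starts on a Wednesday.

2032-12-25

December 2032 begins on a Wednesday, so the first Saturday is December 4 (3 days later).
The 4th Saturday is 3 weeks later: 4 + 21 = 25.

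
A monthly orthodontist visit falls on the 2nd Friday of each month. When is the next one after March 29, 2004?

April 9, 2004

March 2004 starts on a Monday; its first Friday is the 5th, so the 2nd Friday is the 12th — March 12, 2004.
That is not after March 29, 2004, so look at April 2004.
April 2004 starts on a Thursday; its first Friday is the 2nd, so the 2nd Friday is the 9th — April 9, 2004.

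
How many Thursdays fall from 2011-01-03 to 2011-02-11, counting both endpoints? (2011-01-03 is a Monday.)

6

2011-01-03 is a Monday; the first Thursday on or after it is 2011-01-06 (3 days later).
From 2011-01-06 to 2011-02-11: 25 + 11 = 36 days (rest of January, February).
36 ÷ 7 = 5 full weeks with remainder 1, so 5 more Thursdays after the first → 6.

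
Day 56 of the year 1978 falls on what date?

1978-02-25

January has 31 days (56 − 31 = 25 remain).
25 into February → February 25.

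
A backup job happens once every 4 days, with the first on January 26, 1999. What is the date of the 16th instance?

The 16th occurrence is 15 intervals after the first: 15 × 4 = 60 days after January 26, 1999.
January has 31 days — 5 days to the end of January leaves 55.
February has 28 days (27 left).
27 days into March → March 27, 1999.

March 27, 1999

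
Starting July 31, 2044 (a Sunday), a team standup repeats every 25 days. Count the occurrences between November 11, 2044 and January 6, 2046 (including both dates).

Occurrences land 25·i days after July 31, 2044 for i = 0, 1, 2, …
November 11, 2044 is 103 days after the start; 103 ÷ 25 = 4 remainder 3; since the remainder is 3, round up to i = 5. First occurrence in the window: #6 on December 3, 2044 (5×25 = 125 days in).
January 6, 2046 is 524 days after the start; 524 ÷ 25 = 20 remainder 24. Last occurrence in the window: #21 on December 13, 2045.
Occurrences #6 through #21: 16 in total.

16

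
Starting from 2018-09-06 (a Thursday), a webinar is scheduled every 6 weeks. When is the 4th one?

The 4th occurrence is 3 intervals after the first: 3 × 42 = 126 days after 2018-09-06.
September has 30 days — 24 days to the end of September leaves 102.
October has 31 days (71 left).
November has 30 days (41 left).
December has 31 days (10 left).
10 days into January → 2019-01-10.

2019-01-10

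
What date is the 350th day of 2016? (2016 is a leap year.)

January has 31 days (350 − 31 = 319 remain).
February has 29 days (319 − 29 = 290 remain).
March has 31 days (290 − 31 = 259 remain).
April has 30 days (259 − 30 = 229 remain).
May has 31 days (229 − 31 = 198 remain).
June has 30 days (198 − 30 = 168 remain).
July has 31 days (168 − 31 = 137 remain).
August has 31 days (137 − 31 = 106 remain).
September has 30 days (106 − 30 = 76 remain).
October has 31 days (76 − 31 = 45 remain).
November has 30 days (45 − 30 = 15 remain).
15 into December → December 15.

2016-12-15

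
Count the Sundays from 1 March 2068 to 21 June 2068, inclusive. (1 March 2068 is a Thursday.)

1 March 2068 is a Thursday; the first Sunday on or after it is 4 March 2068 (3 days later).
From 4 March 2068 to 21 June 2068: 27 + 30 + 31 + 21 = 109 days (rest of March, April, May, June).
109 ÷ 7 = 15 full weeks with remainder 4, so 15 more Sundays after the first → 16.

16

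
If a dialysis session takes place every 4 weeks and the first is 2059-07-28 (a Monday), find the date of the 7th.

The 7th occurrence is 6 intervals after the first: 6 × 28 = 168 days after 2059-07-28.
July has 31 days — 3 days to the end of July leaves 165.
August has 31 days (134 left).
September has 30 days (104 left).
October has 31 days (73 left).
November has 30 days (43 left).
December has 31 days (12 left).
12 days into January → 2060-01-12.

2060-01-12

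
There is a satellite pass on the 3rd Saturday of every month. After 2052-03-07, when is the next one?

2052-03-16

March 2052 starts on a Friday; its first Saturday is the 2nd, so the 3rd Saturday is the 16th — 2052-03-16.
2052-03-16 is after 2052-03-07, so that is the next one.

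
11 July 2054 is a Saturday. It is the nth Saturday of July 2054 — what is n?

Day 11 falls in week ⌈11/7⌉ of the month.
Days 1–7 hold the 1st Saturday, 8–14 the 2nd, 15–21 the 3rd, 22–28 the 4th, 29–31 the 5th.
11 is in the range for the 2nd.

2nd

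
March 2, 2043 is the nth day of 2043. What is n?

61

Days in months before March: 31 + 28 = 59.
Plus 2 days into March → day 61.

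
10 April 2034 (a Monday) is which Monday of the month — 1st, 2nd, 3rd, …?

Day 10 falls in week ⌈10/7⌉ of the month.
Days 1–7 hold the 1st Monday, 8–14 the 2nd, 15–21 the 3rd, 22–28 the 4th, 29–31 the 5th.
10 is in the range for the 2nd.

2nd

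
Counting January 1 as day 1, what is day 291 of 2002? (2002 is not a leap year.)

Oct 18, 2002

Jan has 31 days (291 − 31 = 260 remain).
Feb has 28 days (260 − 28 = 232 remain).
Mar has 31 days (232 − 31 = 201 remain).
Apr has 30 days (201 − 30 = 171 remain).
May has 31 days (171 − 31 = 140 remain).
Jun has 30 days (140 − 30 = 110 remain).
Jul has 31 days (110 − 31 = 79 remain).
Aug has 31 days (79 − 31 = 48 remain).
Sep has 30 days (48 − 30 = 18 remain).
18 into Oct → Oct 18.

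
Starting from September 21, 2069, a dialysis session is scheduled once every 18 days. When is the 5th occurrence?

December 2, 2069

The 5th occurrence is 4 intervals after the first: 4 × 18 = 72 days after September 21, 2069.
September has 30 days — 9 days to the end of September leaves 63.
October has 31 days (32 left).
November has 30 days (2 left).
2 days into December → December 2, 2069.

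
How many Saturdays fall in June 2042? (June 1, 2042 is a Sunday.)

4

June 1, 2042 is a Sunday; the first Saturday on or after it is June 7, 2042 (6 days later).
From June 7, 2042 to June 30, 2042 is 30 − 7 = 23 days.
23 ÷ 7 = 3 full weeks with remainder 2, so 3 more Saturdays after the first → 4.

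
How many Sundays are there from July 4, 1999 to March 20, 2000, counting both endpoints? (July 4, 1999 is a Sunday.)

38

July 4, 1999 is a Sunday; the first Sunday on or after it is July 4, 1999.
From July 4, 1999 to March 20, 2000: 27 + 31 + 30 + 31 + 30 + 31 + 31 + 29 + 20 = 260 days (rest of July, August, September, October, November, December, January, February, March).
260 ÷ 7 = 37 full weeks with remainder 1, so 37 more Sundays after the first → 38.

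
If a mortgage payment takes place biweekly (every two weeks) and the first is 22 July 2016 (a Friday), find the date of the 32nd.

The 32nd occurrence is 31 intervals after the first: 31 × 14 = 434 days after 22 July 2016.
July has 31 days — 9 days to the end of July leaves 425.
From end of July to end of 2016 is 153 days (272 left).
January has 31 days (241 left).
February has 28 days (213 left).
March has 31 days (182 left).
April has 30 days (152 left).
May has 31 days (121 left).
June has 30 days (91 left).
July has 31 days (60 left).
August has 31 days (29 left).
29 days into September → 29 September 2017.

29 September 2017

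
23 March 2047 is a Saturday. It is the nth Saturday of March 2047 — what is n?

4th

Day 23 falls in week ⌈23/7⌉ of the month.
Days 1–7 hold the 1st Saturday, 8–14 the 2nd, 15–21 the 3rd, 22–28 the 4th, 29–31 the 5th.
23 is in the range for the 4th.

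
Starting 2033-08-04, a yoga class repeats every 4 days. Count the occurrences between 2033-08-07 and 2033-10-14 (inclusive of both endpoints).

Occurrences land 4·i days after 2033-08-04 for i = 0, 1, 2, …
2033-08-07 is 3 days after the start; 3 ÷ 4 = 0 remainder 3; since the remainder is 3, round up to i = 1. First occurrence in the window: #2 on 2033-08-08 (1×4 = 4 days in).
2033-10-14 is 71 days after the start; 71 ÷ 4 = 17 remainder 3. Last occurrence in the window: #18 on 2033-10-11.
Occurrences #2 through #18: 17 in total.

17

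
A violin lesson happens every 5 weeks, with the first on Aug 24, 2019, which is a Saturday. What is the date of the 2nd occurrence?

Sep 28, 2019

The 2nd occurrence is 1 interval after the first: 1 × 35 = 35 days after Aug 24, 2019.
Aug has 31 days — 7 days to the end of Aug leaves 28.
28 days into Sep → Sep 28, 2019.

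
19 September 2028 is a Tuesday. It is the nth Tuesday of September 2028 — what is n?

Day 19 falls in week ⌈19/7⌉ of the month.
Days 1–7 hold the 1st Tuesday, 8–14 the 2nd, 15–21 the 3rd, 22–28 the 4th, 29–31 the 5th.
19 is in the range for the 3rd.

3rd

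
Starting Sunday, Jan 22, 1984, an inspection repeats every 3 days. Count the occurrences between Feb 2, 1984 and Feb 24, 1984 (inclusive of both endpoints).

Occurrences land 3·i days after Jan 22, 1984 for i = 0, 1, 2, …
Feb 2, 1984 is 11 days after the start; 11 ÷ 3 = 3 remainder 2; since the remainder is 2, round up to i = 4. First occurrence in the window: #5 on Feb 3, 1984 (4×3 = 12 days in).
Feb 24, 1984 is 33 days after the start; 33 ÷ 3 = 11 remainder 0. Last occurrence in the window: #12 on Feb 24, 1984.
Occurrences #5 through #12: 8 in total.

8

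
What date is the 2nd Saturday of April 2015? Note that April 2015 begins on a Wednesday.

April 2015 begins on a Wednesday, so the first Saturday is April 4 (3 days later).
The 2nd Saturday is 1 weeks later: 4 + 7 = 11.

11 April 2015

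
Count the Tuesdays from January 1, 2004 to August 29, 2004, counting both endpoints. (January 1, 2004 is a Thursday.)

January 1, 2004 is a Thursday; the first Tuesday on or after it is January 6, 2004 (5 days later).
From January 6, 2004 to August 29, 2004: 25 + 29 + 31 + 30 + 31 + 30 + 31 + 29 = 236 days (rest of January, February, March, April, May, June, July, August).
236 ÷ 7 = 33 full weeks with remainder 5, so 33 more Tuesdays after the first → 34.

34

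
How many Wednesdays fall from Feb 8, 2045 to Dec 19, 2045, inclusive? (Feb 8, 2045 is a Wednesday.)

45

Feb 8, 2045 is a Wednesday; the first Wednesday on or after it is Feb 8, 2045.
From Feb 8, 2045 to Dec 19, 2045: 20 + 31 + 30 + 31 + 30 + 31 + 31 + 30 + 31 + 30 + 19 = 314 days (rest of Feb, Mar, Apr, May, Jun, Jul, Aug, Sep, Oct, Nov, Dec).
314 ÷ 7 = 44 full weeks with remainder 6, so 44 more Wednesdays after the first → 45.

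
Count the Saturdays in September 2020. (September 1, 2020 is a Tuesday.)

4

September 1, 2020 is a Tuesday; the first Saturday on or after it is September 5, 2020 (4 days later).
From September 5, 2020 to September 30, 2020 is 30 − 5 = 25 days.
25 ÷ 7 = 3 full weeks with remainder 4, so 3 more Saturdays after the first → 4.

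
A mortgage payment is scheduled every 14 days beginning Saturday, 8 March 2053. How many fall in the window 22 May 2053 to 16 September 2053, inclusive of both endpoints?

Occurrences land 14·i days after 8 March 2053 for i = 0, 1, 2, …
22 May 2053 is 75 days after the start; 75 ÷ 14 = 5 remainder 5; since the remainder is 5, round up to i = 6. First occurrence in the window: #7 on 31 May 2053 (6×14 = 84 days in).
16 September 2053 is 192 days after the start; 192 ÷ 14 = 13 remainder 10. Last occurrence in the window: #14 on 6 September 2053.
Occurrences #7 through #14: 8 in total.

8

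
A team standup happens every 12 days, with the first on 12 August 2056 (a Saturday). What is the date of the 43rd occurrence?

The 43rd occurrence is 42 intervals after the first: 42 × 12 = 504 days after 12 August 2056.
August has 31 days — 19 days to the end of August leaves 485.
From end of August to end of 2056 is 122 days (363 left).
January has 31 days (332 left).
February has 28 days (304 left).
March has 31 days (273 left).
April has 30 days (243 left).
May has 31 days (212 left).
June has 30 days (182 left).
July has 31 days (151 left).
August has 31 days (120 left).
September has 30 days (90 left).
October has 31 days (59 left).
November has 30 days (29 left).
29 days into December → 29 December 2057.

29 December 2057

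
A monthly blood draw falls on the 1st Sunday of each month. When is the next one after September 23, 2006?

October 1, 2006

September 2006 starts on a Friday, so its 1st Sunday is September 3, 2006 (2 days in).
That is not after September 23, 2006, so look at October 2006.
October 2006 starts on a Sunday, so its 1st Sunday is October 1, 2006.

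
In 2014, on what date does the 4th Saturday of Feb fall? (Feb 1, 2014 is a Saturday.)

Feb 2014 begins on a Saturday, so the first Saturday is Feb 1.
The 4th Saturday is 3 weeks later: 1 + 21 = 22.

Feb 22, 2014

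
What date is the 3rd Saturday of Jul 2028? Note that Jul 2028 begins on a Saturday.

Jul 15, 2028

Jul 2028 begins on a Saturday, so the first Saturday is Jul 1.
The 3rd Saturday is 2 weeks later: 1 + 14 = 15.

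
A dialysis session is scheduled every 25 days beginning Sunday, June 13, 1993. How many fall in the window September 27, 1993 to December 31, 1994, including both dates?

18

Occurrences land 25·i days after June 13, 1993 for i = 0, 1, 2, …
September 27, 1993 is 106 days after the start; 106 ÷ 25 = 4 remainder 6; since the remainder is 6, round up to i = 5. First occurrence in the window: #6 on October 16, 1993 (5×25 = 125 days in).
December 31, 1994 is 566 days after the start; 566 ÷ 25 = 22 remainder 16. Last occurrence in the window: #23 on December 15, 1994.
Occurrences #6 through #23: 18 in total.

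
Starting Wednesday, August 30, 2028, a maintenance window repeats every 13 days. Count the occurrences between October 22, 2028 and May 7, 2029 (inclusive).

15

Occurrences land 13·i days after August 30, 2028 for i = 0, 1, 2, …
October 22, 2028 is 53 days after the start; 53 ÷ 13 = 4 remainder 1; since the remainder is 1, round up to i = 5. First occurrence in the window: #6 on November 3, 2028 (5×13 = 65 days in).
May 7, 2029 is 250 days after the start; 250 ÷ 13 = 19 remainder 3. Last occurrence in the window: #20 on May 4, 2029.
Occurrences #6 through #20: 15 in total.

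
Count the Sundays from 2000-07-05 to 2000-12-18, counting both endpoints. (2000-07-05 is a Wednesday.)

2000-07-05 is a Wednesday; the first Sunday on or after it is 2000-07-09 (4 days later).
From 2000-07-09 to 2000-12-18: 22 + 31 + 30 + 31 + 30 + 18 = 162 days (rest of July, August, September, October, November, December).
162 ÷ 7 = 23 full weeks with remainder 1, so 23 more Sundays after the first → 24.

24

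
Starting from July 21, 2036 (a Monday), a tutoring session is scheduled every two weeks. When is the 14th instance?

The 14th occurrence is 13 intervals after the first: 13 × 14 = 182 days after July 21, 2036.
July has 31 days — 10 days to the end of July leaves 172.
August has 31 days (141 left).
September has 30 days (111 left).
October has 31 days (80 left).
November has 30 days (50 left).
December has 31 days (19 left).
19 days into January → January 19, 2037.

January 19, 2037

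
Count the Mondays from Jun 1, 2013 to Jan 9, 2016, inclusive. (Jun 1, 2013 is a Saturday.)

136

Jun 1, 2013 is a Saturday; the first Monday on or after it is Jun 3, 2013 (2 days later).
From Jun 3, 2013 to Jan 9, 2016: 211 + 365 + 365 + 9 = 950 days (rest of 2013, 2014, 2015, to Jan 9, 2016 in 2016).
950 ÷ 7 = 135 full weeks with remainder 5, so 135 more Mondays after the first → 136.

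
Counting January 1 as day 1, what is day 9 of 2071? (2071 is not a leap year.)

Jan 9, 2071

9 into Jan → Jan 9.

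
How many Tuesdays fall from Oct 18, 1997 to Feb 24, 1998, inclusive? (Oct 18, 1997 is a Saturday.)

Oct 18, 1997 is a Saturday; the first Tuesday on or after it is Oct 21, 1997 (3 days later).
From Oct 21, 1997 to Feb 24, 1998: 10 + 30 + 31 + 31 + 24 = 126 days (rest of Oct, Nov, Dec, Jan, Feb).
126 ÷ 7 = 18 full weeks with remainder 0, so 18 more Tuesdays after the first → 19.

19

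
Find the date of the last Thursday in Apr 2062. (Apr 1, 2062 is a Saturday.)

Apr 27, 2062

Apr 2062 begins on a Saturday, so the first Thursday is Apr 6 (5 days later).
Apr 2062 has 30 days. Adding weeks: 6, 13, 20, 27 — the last one ≤ 30 is the 27th.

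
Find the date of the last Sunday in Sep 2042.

Sep 28, 2042

Sep 2042 begins on a Monday, so the first Sunday is Sep 7 (6 days later).
Sep 2042 has 30 days. Adding weeks: 7, 14, 21, 28 — the last one ≤ 30 is the 28th.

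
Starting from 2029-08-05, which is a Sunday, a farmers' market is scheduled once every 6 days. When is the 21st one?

The 21st occurrence is 20 intervals after the first: 20 × 6 = 120 days after 2029-08-05.
August has 31 days — 26 days to the end of August leaves 94.
September has 30 days (64 left).
October has 31 days (33 left).
November has 30 days (3 left).
3 days into December → 2029-12-03.

2029-12-03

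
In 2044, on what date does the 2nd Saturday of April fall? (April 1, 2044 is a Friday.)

2044-04-09

April 2044 begins on a Friday, so the first Saturday is April 2 (1 day later).
The 2nd Saturday is 1 weeks later: 2 + 7 = 9.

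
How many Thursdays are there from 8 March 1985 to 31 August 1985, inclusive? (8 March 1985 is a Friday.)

8 March 1985 is a Friday; the first Thursday on or after it is 14 March 1985 (6 days later).
From 14 March 1985 to 31 August 1985: 17 + 30 + 31 + 30 + 31 + 31 = 170 days (rest of March, April, May, June, July, August).
170 ÷ 7 = 24 full weeks with remainder 2, so 24 more Thursdays after the first → 25.

25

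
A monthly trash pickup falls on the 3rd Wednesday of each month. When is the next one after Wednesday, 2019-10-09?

October 2019 starts on a Tuesday; its first Wednesday is the 2nd, so the 3rd Wednesday is the 16th — 2019-10-16.
2019-10-16 is after 2019-10-09, so that is the next one.

2019-10-16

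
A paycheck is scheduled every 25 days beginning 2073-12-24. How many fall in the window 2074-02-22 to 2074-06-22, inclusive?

5

Occurrences land 25·i days after 2073-12-24 for i = 0, 1, 2, …
2074-02-22 is 60 days after the start; 60 ÷ 25 = 2 remainder 10; since the remainder is 10, round up to i = 3. First occurrence in the window: #4 on 2074-03-09 (3×25 = 75 days in).
2074-06-22 is 180 days after the start; 180 ÷ 25 = 7 remainder 5. Last occurrence in the window: #8 on 2074-06-17.
Occurrences #4 through #8: 5 in total.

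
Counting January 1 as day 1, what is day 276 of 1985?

3 October 1985

January has 31 days (276 − 31 = 245 remain).
February has 28 days (245 − 28 = 217 remain).
March has 31 days (217 − 31 = 186 remain).
April has 30 days (186 − 30 = 156 remain).
May has 31 days (156 − 31 = 125 remain).
June has 30 days (125 − 30 = 95 remain).
July has 31 days (95 − 31 = 64 remain).
August has 31 days (64 − 31 = 33 remain).
September has 30 days (33 − 30 = 3 remain).
3 into October → October 3.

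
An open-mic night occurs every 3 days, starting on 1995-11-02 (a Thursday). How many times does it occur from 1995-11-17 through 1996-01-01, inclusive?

Occurrences land 3·i days after 1995-11-02 for i = 0, 1, 2, …
1995-11-17 is 15 days after the start; 15 ÷ 3 = 5 remainder 0. First occurrence in the window: #6 on 1995-11-17 (5×3 = 15 days in).
1996-01-01 is 60 days after the start; 60 ÷ 3 = 20 remainder 0. Last occurrence in the window: #21 on 1996-01-01.
Occurrences #6 through #21: 16 in total.

16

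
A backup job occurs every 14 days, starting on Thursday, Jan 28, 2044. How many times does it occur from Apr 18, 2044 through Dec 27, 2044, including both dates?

Occurrences land 14·i days after Jan 28, 2044 for i = 0, 1, 2, …
Apr 18, 2044 is 81 days after the start; 81 ÷ 14 = 5 remainder 11; since the remainder is 11, round up to i = 6. First occurrence in the window: #7 on Apr 21, 2044 (6×14 = 84 days in).
Dec 27, 2044 is 334 days after the start; 334 ÷ 14 = 23 remainder 12. Last occurrence in the window: #24 on Dec 15, 2044.
Occurrences #7 through #24: 18 in total.

18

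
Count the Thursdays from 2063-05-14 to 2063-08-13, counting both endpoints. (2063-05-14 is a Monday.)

2063-05-14 is a Monday; the first Thursday on or after it is 2063-05-17 (3 days later).
From 2063-05-17 to 2063-08-13: 14 + 30 + 31 + 13 = 88 days (rest of May, June, July, August).
88 ÷ 7 = 12 full weeks with remainder 4, so 12 more Thursdays after the first → 13.

13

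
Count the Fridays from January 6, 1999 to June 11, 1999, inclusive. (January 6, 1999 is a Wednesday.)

23

January 6, 1999 is a Wednesday; the first Friday on or after it is January 8, 1999 (2 days later).
From January 8, 1999 to June 11, 1999: 23 + 28 + 31 + 30 + 31 + 11 = 154 days (rest of January, February, March, April, May, June).
154 ÷ 7 = 22 full weeks with remainder 0, so 22 more Fridays after the first → 23.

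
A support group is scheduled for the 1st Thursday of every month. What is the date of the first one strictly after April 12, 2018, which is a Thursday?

April 2018 starts on a Sunday, so its 1st Thursday is April 5, 2018 (4 days in).
That is not after April 12, 2018, so look at May 2018.
May 2018 starts on a Tuesday, so its 1st Thursday is May 3, 2018 (2 days in).

May 3, 2018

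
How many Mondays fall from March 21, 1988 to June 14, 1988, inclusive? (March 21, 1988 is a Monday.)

March 21, 1988 is a Monday; the first Monday on or after it is March 21, 1988.
From March 21, 1988 to June 14, 1988: 10 + 30 + 31 + 14 = 85 days (rest of March, April, May, June).
85 ÷ 7 = 12 full weeks with remainder 1, so 12 more Mondays after the first → 13.

13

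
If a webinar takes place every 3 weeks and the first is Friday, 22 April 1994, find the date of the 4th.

24 June 1994

The 4th occurrence is 3 intervals after the first: 3 × 21 = 63 days after 22 April 1994.
April has 30 days — 8 days to the end of April leaves 55.
May has 31 days (24 left).
24 days into June → 24 June 1994.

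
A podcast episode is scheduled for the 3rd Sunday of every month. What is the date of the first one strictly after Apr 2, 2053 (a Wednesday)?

Apr 20, 2053

Apr 2053 starts on a Tuesday; its first Sunday is the 6th, so the 3rd Sunday is the 20th — Apr 20, 2053.
Apr 20, 2053 is after Apr 2, 2053, so that is the next one.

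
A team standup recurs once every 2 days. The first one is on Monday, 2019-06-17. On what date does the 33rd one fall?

2019-08-20

The 33rd occurrence is 32 intervals after the first: 32 × 2 = 64 days after 2019-06-17.
June has 30 days — 13 days to the end of June leaves 51.
July has 31 days (20 left).
20 days into August → 2019-08-20.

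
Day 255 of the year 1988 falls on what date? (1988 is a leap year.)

Jan has 31 days (255 − 31 = 224 remain).
Feb has 29 days (224 − 29 = 195 remain).
Mar has 31 days (195 − 31 = 164 remain).
Apr has 30 days (164 − 30 = 134 remain).
May has 31 days (134 − 31 = 103 remain).
Jun has 30 days (103 − 30 = 73 remain).
Jul has 31 days (73 − 31 = 42 remain).
Aug has 31 days (42 − 31 = 11 remain).
11 into Sep → Sep 11.

Sep 11, 1988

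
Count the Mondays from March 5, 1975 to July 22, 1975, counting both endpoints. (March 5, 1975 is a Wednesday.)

March 5, 1975 is a Wednesday; the first Monday on or after it is March 10, 1975 (5 days later).
From March 10, 1975 to July 22, 1975: 21 + 30 + 31 + 30 + 22 = 134 days (rest of March, April, May, June, July).
134 ÷ 7 = 19 full weeks with remainder 1, so 19 more Mondays after the first → 20.

20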